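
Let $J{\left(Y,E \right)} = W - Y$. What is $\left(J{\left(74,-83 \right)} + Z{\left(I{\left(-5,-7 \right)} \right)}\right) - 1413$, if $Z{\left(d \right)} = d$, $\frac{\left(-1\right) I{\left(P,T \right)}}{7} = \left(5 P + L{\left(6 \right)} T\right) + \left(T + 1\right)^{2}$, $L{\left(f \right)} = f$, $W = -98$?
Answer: $-1368$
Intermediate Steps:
$I{\left(P,T \right)} = - 42 T - 35 P - 7 \left(1 + T\right)^{2}$ ($I{\left(P,T \right)} = - 7 \left(\left(5 P + 6 T\right) + \left(T + 1\right)^{2}\right) = - 7 \left(\left(5 P + 6 T\right) + \left(1 + T\right)^{2}\right) = - 7 \left(\left(1 + T\right)^{2} + 5 P + 6 T\right) = - 42 T - 35 P - 7 \left(1 + T\right)^{2}$)
$J{\left(Y,E \right)} = -98 - Y$
$\left(J{\left(74,-83 \right)} + Z{\left(I{\left(-5,-7 \right)} \right)}\right) - 1413 = \left(\left(-98 - 74\right) - \left(-469 + 7 \left(1 - 7\right)^{2}\right)\right) - 1413 = \left(\left(-98 - 74\right) + \left(294 + 175 - 7 \left(-6\right)^{2}\right)\right) - 1413 = \left(-172 + \left(294 + 175 - 252\right)\right) - 1413 = \left(-172 + 217\right) - 1413 = 45 - 1413 = -1368$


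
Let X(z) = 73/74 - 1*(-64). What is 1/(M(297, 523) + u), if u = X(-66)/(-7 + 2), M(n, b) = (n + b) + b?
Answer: 370/492101 ≈ 0.00075188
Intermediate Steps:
X(z) = 4809/74 (X(z) = 73*(1/74) + 64 = 73/74 + 64 = 4809/74)
M(n, b) = n + 2*b (M(n, b) = (b + n) + b = n + 2*b)
u = -4809/370 (u = 4809/(74*(-7 + 2)) = (4809/74)/(-5) = (4809/74)*(-1/5) = -4809/370 ≈ -12.997)
1/(M(297, 523) + u) = 1/((297 + 2*523) - 4809/370) = 1/((297 + 1046) - 4809/370) = 1/(1343 - 4809/370) = 1/(492101/370) = 370/492101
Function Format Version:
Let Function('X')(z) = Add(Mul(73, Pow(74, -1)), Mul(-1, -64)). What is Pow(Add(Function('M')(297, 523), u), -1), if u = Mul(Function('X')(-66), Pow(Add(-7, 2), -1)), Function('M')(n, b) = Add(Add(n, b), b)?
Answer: Rational(370, 492101) ≈ 0.00075188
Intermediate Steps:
Function('X')(z) = Rational(4809, 74) (Function('X')(z) = Add(Mul(73, Rational(1, 74)), 64) = Add(Rational(73, 74), 64) = Rational(4809, 74))
Function('M')(n, b) = Add(n, Mul(2, b)) (Function('M')(n, b) = Add(Add(b, n), b) = Add(n, Mul(2, b)))
u = Rational(-4809, 370) (u = Mul(Rational(4809, 74), Pow(Add(-7, 2), -1)) = Mul(Rational(4809, 74), Pow(-5, -1)) = Mul(Rational(4809, 74), Rational(-1, 5)) = Rational(-4809, 370) ≈ -12.997)
Pow(Add(Function('M')(297, 523), u), -1) = Pow(Add(Add(297, Mul(2, 523)), Rational(-4809, 370)), -1) = Pow(Add(Add(297, 1046), Rational(-4809, 370)), -1) = Pow(Add(1343, Rational(-4809, 370)), -1) = Pow(Rational(492101, 370), -1) = Rational(370, 492101)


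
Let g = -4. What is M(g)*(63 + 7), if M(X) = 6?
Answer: 420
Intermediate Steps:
M(g)*(63 + 7) = 6*(63 + 7) = 6*70 = 420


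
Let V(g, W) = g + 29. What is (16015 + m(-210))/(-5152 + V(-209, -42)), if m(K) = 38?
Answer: -16053/5332 ≈ -3.0107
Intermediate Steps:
V(g, W) = 29 + g
(16015 + m(-210))/(-5152 + V(-209, -42)) = (16015 + 38)/(-5152 + (29 - 209)) = 16053/(-5152 - 180) = 16053/(-5332) = 16053*(-1/5332) = -16053/5332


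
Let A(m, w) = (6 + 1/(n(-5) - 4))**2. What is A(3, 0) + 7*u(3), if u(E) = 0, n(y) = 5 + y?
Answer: 529/16 ≈ 33.063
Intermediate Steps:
A(m, w) = 529/16 (A(m, w) = (6 + 1/((5 - 5) - 4))**2 = (6 + 1/(0 - 4))**2 = (6 + 1/(-4))**2 = (6 - 1/4)**2 = (23/4)**2 = 529/16)
A(3, 0) + 7*u(3) = 529/16 + 7*0 = 529/16 + 0 = 529/16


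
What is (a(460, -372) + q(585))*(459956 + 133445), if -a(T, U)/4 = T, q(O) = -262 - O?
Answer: -1594468487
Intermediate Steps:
a(T, U) = -4*T
(a(460, -372) + q(585))*(459956 + 133445) = (-4*460 + (-262 - 1*585))*(459956 + 133445) = (-1840 + (-262 - 585))*593401 = (-1840 - 847)*593401 = -2687*593401 = -1594468487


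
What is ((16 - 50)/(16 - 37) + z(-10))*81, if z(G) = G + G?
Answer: -10422/7 ≈ -1488.9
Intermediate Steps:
z(G) = 2*G
((16 - 50)/(16 - 37) + z(-10))*81 = ((16 - 50)/(16 - 37) + 2*(-10))*81 = (-34/(-21) - 20)*81 = (-34*(-1/21) - 20)*81 = (34/21 - 20)*81 = -386/21*81 = -10422/7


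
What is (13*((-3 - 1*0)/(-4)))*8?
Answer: 78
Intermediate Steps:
(13*((-3 - 1*0)/(-4)))*8 = (13*((-3 + 0)*(-¼)))*8 = (13*(-3*(-¼)))*8 = (13*(¾))*8 = (39/4)*8 = 78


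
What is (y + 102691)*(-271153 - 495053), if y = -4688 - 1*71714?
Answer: -20142789534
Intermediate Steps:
y = -76402 (y = -4688 - 71714 = -76402)
(y + 102691)*(-271153 - 495053) = (-76402 + 102691)*(-271153 - 495053) = 26289*(-766206) = -20142789534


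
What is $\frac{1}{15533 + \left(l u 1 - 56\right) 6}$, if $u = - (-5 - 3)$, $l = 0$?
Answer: $\frac{1}{15197} \approx 6.5802 \cdot 10^{-5}$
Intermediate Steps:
$u = 8$ ($u = \left(-1\right) \left(-8\right) = 8$)
$\frac{1}{15533 + \left(l u 1 - 56\right) 6} = \frac{1}{15533 + \left(0 \cdot 8 \cdot 1 - 56\right) 6} = \frac{1}{15533 + \left(0 \cdot 1 - 56\right) 6} = \frac{1}{15533 + \left(0 - 56\right) 6} = \frac{1}{15533 - 336} = \frac{1}{15197}$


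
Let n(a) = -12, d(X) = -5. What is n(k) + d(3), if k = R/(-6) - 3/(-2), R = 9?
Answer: -17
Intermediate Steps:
k = 0 (k = 9/(-6) - 3/(-2) = 9*(-⅙) - 3*(-½) = -3/2 + 3/2 = 0)
n(k) + d(3) = -12 - 5 = -17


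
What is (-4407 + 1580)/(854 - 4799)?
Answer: 2827/3945 ≈ 0.71660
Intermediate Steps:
(-4407 + 1580)/(854 - 4799) = -2827/(-3945) = -2827*(-1/3945) = 2827/3945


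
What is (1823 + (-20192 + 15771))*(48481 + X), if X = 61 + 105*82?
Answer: -148480896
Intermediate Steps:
X = 8671 (X = 61 + 8610 = 8671)
(1823 + (-20192 + 15771))*(48481 + X) = (1823 + (-20192 + 15771))*(48481 + 8671) = (1823 - 4421)*57152 = -2598*57152 = -148480896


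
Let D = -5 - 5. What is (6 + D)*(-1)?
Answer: 4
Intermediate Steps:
D = -10
(6 + D)*(-1) = (6 - 10)*(-1) = -4*(-1) = 4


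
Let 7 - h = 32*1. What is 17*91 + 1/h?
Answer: 38674/25 ≈ 1547.0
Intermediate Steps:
h = -25 (h = 7 - 32 = -25)
17*91 + 1/h = 17*91 + 1/(-25) = 1547 - 1/25 = 38674/25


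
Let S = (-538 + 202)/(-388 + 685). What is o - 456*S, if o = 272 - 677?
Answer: 3659/33 ≈ 110.88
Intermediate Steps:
S = -112/99 (S = -336/297 = -336*1/297 = -112/99 ≈ -1.1313)
o = -405
o - 456*S = -405 - 456*(-112/99) = -405 + 17024/33 = 3659/33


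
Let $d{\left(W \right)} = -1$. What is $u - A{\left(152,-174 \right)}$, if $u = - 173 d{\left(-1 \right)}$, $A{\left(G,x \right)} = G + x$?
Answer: $195$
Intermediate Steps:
$u = 173$ ($u = \left(-173\right) \left(-1\right) = 173$)
$u - A{\left(152,-174 \right)} = 173 - \left(152 - 174\right) = 173 - -22 = 173 + 22 = 195$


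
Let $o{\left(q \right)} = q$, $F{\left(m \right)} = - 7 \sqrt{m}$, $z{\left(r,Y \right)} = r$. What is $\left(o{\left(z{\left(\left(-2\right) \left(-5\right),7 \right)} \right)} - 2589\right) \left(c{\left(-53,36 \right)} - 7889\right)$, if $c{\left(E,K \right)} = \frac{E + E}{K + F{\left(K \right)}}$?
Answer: $\frac{60900506}{3} \approx 2.03 \cdot 10^{7}$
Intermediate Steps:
$c{\left(E,K \right)} = \frac{2 E}{K - 7 \sqrt{K}}$ ($c{\left(E,K \right)} = \frac{E + E}{K - 7 \sqrt{K}} = \frac{2 E}{K - 7 \sqrt{K}}$)
$\left(o{\left(z{\left(\left(-2\right) \left(-5\right),7 \right)} \right)} - 2589\right) \left(c{\left(-53,36 \right)} - 7889\right) = \left(\left(-2\right) \left(-5\right) - 2589\right) \left(2 \left(-53\right) \frac{1}{36 - 7 \sqrt{36}} - 7889\right) = \left(10 - 2589\right) \left(2 \left(-53\right) \frac{1}{36 - 42} - 7889\right) = - 2579 \left(2 \left(-53\right) \frac{1}{36 - 42} - 7889\right) = - 2579 \left(2 \left(-53\right) \frac{1}{-6} - 7889\right) = - 2579 \left(2 \left(-53\right) \left(- \frac{1}{6}\right) - 7889\right) = - 2579 \left(\frac{53}{3} - 7889\right) = \left(-2579\right) \left(- \frac{23614}{3}\right) = \frac{60900506}{3}$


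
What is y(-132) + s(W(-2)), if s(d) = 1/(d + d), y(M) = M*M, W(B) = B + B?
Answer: 139391/8 ≈ 17424.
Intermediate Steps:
W(B) = 2*B
y(M) = M²
s(d) = 1/(2*d)
y(-132) + s(W(-2)) = (-132)² + 1/(2*((2*(-2)))) = 17424 + (½)/(-4) = 17424 + (½)*(-¼) = 17424 - ⅛ = 139391/8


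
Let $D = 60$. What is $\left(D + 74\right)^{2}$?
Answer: $17956$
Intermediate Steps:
$\left(D + 74\right)^{2} = \left(60 + 74\right)^{2} = 134^{2} = 17956$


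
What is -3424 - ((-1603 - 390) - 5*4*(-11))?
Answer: -1651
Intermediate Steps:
-3424 - ((-1603 - 390) - 5*4*(-11)) = -3424 - (-1993 - 20*(-11)) = -3424 - (-1993 + 220) = -3424 - 1*(-1773) = -3424 + 1773 = -1651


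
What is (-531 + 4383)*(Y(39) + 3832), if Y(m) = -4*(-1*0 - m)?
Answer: 15361776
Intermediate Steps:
Y(m) = 4*m (Y(m) = -4*(0 - m) = -(-4)*m = 4*m)
(-531 + 4383)*(Y(39) + 3832) = (-531 + 4383)*(4*39 + 3832) = 3852*(156 + 3832) = 3852*3988 = 15361776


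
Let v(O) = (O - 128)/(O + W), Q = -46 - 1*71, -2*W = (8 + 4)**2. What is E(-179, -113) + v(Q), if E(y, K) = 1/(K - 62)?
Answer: 6098/4725 ≈ 1.2906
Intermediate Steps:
E(y, K) = 1/(-62 + K)
W = -72 (W = -(8 + 4)**2/2 = -1/2*12**2 = -1/2*144 = -72)
Q = -117 (Q = -46 - 71 = -117)
v(O) = (-128 + O)/(-72 + O) (v(O) = (O - 128)/(O - 72) = (-128 + O)/(-72 + O))
E(-179, -113) + v(Q) = 1/(-62 - 113) + (-128 - 117)/(-72 - 117) = 1/(-175) - 245/(-189) = -1/175 - 1/189*(-245) = -1/175 + 35/27 = 6098/4725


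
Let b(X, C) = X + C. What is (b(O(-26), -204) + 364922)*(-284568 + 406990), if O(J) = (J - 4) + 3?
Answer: 44646201602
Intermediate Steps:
O(J) = -1 + J (O(J) = (-4 + J) + 3 = -1 + J)
b(X, C) = C + X
(b(O(-26), -204) + 364922)*(-284568 + 406990) = ((-204 + (-1 - 26)) + 364922)*(-284568 + 406990) = ((-204 - 27) + 364922)*122422 = (-231 + 364922)*122422 = 364691*122422 = 44646201602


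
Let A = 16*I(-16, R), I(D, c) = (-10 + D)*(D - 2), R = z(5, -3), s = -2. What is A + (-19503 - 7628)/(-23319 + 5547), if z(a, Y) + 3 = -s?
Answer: 133103867/17772 ≈ 7489.5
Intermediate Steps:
z(a, Y) = -1 (z(a, Y) = -3 - 1*(-2) = -3 + 2 = -1)
R = -1
I(D, c) = (-10 + D)*(-2 + D)
A = 7488 (A = 16*(20 + (-16)² - 12*(-16)) = 16*(20 + 256 + 192) = 16*468 = 7488)
A + (-19503 - 7628)/(-23319 + 5547) = 7488 + (-19503 - 7628)/(-23319 + 5547) = 7488 - 27131/(-17772) = 7488 - 27131*(-1/17772) = 7488 + 27131/17772 = 133103867/17772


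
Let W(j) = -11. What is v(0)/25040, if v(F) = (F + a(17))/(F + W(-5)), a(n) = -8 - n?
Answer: 5/55088 ≈ 9.0764e-5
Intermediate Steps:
v(F) = (-25 + F)/(-11 + F) (v(F) = (F + (-8 - 1*17))/(F - 11) = (F + (-8 - 17))/(-11 + F) = (F - 25)/(-11 + F) = (-25 + F)/(-11 + F))
v(0)/25040 = ((-25 + 0)/(-11 + 0))/25040 = (-25/(-11))*(1/25040) = -1/11*(-25)*(1/25040) = (25/11)*(1/25040) = 5/55088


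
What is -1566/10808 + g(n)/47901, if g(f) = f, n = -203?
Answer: -5514785/36979572 ≈ -0.14913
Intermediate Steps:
-1566/10808 + g(n)/47901 = -1566/10808 - 203/47901 = -1566*1/10808 - 203*1/47901 = -783/5404 - 29/6843 = -5514785/36979572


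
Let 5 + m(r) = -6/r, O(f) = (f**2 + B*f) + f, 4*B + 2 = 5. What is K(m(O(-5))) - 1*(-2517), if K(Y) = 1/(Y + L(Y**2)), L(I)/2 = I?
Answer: 556052314/220917 ≈ 2517.0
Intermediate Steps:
B = 3/4 (B = -1/2 + (1/4)*5 = -1/2 + 5/4 = 3/4 ≈ 0.75000)
L(I) = 2*I
O(f) = f**2 + 7*f/4 (O(f) = (f**2 + 3*f/4) + f = f**2 + 7*f/4)
m(r) = -5 - 6/r
K(Y) = 1/(Y + 2*Y**2)
K(m(O(-5))) - 1*(-2517) = 1/((-5 - 6*(-4/(5*(7 + 4*(-5)))))*(1 + 2*(-5 - 6*(-4/(5*(7 + 4*(-5))))))) - 1*(-2517) = 1/((-5 - 6*(-4/(5*(7 - 20))))*(1 + 2*(-5 - 6*(-4/(5*(7 - 20)))))) + 2517 = 1/((-5 - 6/((1/4)*(-5)*(-13)))*(1 + 2*(-5 - 6/((1/4)*(-5)*(-13))))) + 2517 = 1/((-5 - 6/65/4)*(1 + 2*(-5 - 6/65/4))) + 2517 = 1/((-5 - 6*4/65)*(1 + 2*(-5 - 6*4/65))) + 2517 = 1/((-5 - 24/65)*(1 + 2*(-5 - 24/65))) + 2517 = 1/((-349/65)*(1 + 2*(-349/65))) + 2517 = -65/(349*(1 - 698/65)) + 2517 = -65/(349*(-633/65)) + 2517 = -65/349*(-65/633) + 2517 = 4225/220917 + 2517 = 556052314/220917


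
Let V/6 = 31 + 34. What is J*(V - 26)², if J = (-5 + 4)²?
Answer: 132496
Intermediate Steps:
V = 390 (V = 6*(31 + 34) = 6*65 = 390)
J = 1 (J = (-1)² = 1)
J*(V - 26)² = 1*(390 - 26)² = 1*364² = 1*132496 = 132496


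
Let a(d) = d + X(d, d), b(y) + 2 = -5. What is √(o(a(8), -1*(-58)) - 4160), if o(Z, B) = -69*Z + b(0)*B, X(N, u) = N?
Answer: 9*I*√70 ≈ 75.299*I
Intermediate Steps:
b(y) = -7 (b(y) = -2 - 5 = -7)
a(d) = 2*d (a(d) = d + d = 2*d)
o(Z, B) = -69*Z - 7*B
√(o(a(8), -1*(-58)) - 4160) = √((-138*8 - (-7)*(-58)) - 4160) = √((-69*16 - 7*58) - 4160) = √((-1104 - 406) - 4160) = √(-1510 - 4160) = √(-5670) = 9*I*√70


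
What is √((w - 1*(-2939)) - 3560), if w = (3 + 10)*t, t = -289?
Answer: I*√4378 ≈ 66.167*I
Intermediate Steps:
w = -3757 (w = (3 + 10)*(-289) = 13*(-289) = -3757)
√((w - 1*(-2939)) - 3560) = √((-3757 - 1*(-2939)) - 3560) = √((-3757 + 2939) - 3560) = √(-818 - 3560) = √(-4378) = I*√4378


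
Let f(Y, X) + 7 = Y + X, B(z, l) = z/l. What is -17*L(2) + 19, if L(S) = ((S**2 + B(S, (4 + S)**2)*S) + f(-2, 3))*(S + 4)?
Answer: 635/3 ≈ 211.67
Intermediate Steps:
f(Y, X) = -7 + X + Y (f(Y, X) = -7 + (Y + X) = -7 + (X + Y) = -7 + X + Y)
L(S) = (4 + S)*(-6 + S**2 + S**2/(4 + S)**2) (L(S) = ((S**2 + (S/((4 + S)**2))*S) + (-7 + 3 - 2))*(S + 4) = ((S**2 + (S/(4 + S)**2)*S) - 6)*(4 + S) = ((S**2 + S**2/(4 + S)**2) - 6)*(4 + S) = (-6 + S**2 + S**2/(4 + S)**2)*(4 + S) = (4 + S)*(-6 + S**2 + S**2/(4 + S)**2))
-17*L(2) + 19 = -17*(-96 + 2**4 - 48*2 + 8*2**3 + 11*2**2)/(4 + 2) + 19 = -17*(-96 + 16 - 96 + 8*8 + 11*4)/6 + 19 = -17*(-96 + 16 - 96 + 64 + 44)/6 + 19 = -17*(-68)/6 + 19 = -17*(-34/3) + 19 = 578/3 + 19 = 635/3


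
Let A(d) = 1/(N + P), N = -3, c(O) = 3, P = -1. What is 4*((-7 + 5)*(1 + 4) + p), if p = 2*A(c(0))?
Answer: -42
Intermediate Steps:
A(d) = -¼ (A(d) = 1/(-3 - 1) = 1/(-4) = -¼)
p = -½ (p = 2*(-¼) = -½ ≈ -0.50000)
4*((-7 + 5)*(1 + 4) + p) = 4*((-7 + 5)*(1 + 4) - ½) = 4*(-2*5 - ½) = 4*(-10 - ½) = 4*(-21/2) = -42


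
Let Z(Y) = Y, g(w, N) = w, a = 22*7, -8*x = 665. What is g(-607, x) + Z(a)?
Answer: -453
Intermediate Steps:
x = -665/8 (x = -1/8*665 = -665/8 ≈ -83.125)
a = 154
g(-607, x) + Z(a) = -607 + 154 = -453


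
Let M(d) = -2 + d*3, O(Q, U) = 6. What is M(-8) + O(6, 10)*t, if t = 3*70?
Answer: 1234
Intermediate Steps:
t = 210
M(d) = -2 + 3*d
M(-8) + O(6, 10)*t = (-2 + 3*(-8)) + 6*210 = (-2 - 24) + 1260 = -26 + 1260 = 1234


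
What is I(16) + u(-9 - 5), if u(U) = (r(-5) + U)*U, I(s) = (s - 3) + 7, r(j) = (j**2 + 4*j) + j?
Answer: 216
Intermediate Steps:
r(j) = j**2 + 5*j
I(s) = 4 + s (I(s) = (-3 + s) + 7 = 4 + s)
u(U) = U**2 (u(U) = (-5*(5 - 5) + U)*U = (-5*0 + U)*U = (0 + U)*U = U*U = U**2)
I(16) + u(-9 - 5) = (4 + 16) + (-9 - 5)**2 = 20 + (-14)**2 = 20 + 196 = 216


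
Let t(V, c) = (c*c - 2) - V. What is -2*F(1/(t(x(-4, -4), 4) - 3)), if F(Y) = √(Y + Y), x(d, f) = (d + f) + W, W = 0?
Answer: -2*√38/19 ≈ -0.64889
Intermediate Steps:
x(d, f) = d + f (x(d, f) = (d + f) + 0 = d + f)
t(V, c) = -2 + c² - V (t(V, c) = (c² - 2) - V = (-2 + c²) - V = -2 + c² - V)
F(Y) = √2*√Y (F(Y) = √(2*Y) = √2*√Y)
-2*F(1/(t(x(-4, -4), 4) - 3)) = -2*√2*√(1/((-2 + 4² - (-4 - 4)) - 3)) = -2*√2*√(1/((-2 + 16 - 1*(-8)) - 3)) = -2*√2*√(1/((-2 + 16 + 8) - 3)) = -2*√2*√(1/(22 - 3)) = -2*√2*√(1/19) = -2*√2*√19/19 = -2*√38/19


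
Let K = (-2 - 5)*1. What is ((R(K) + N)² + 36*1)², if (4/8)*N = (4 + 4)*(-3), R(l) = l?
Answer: 9369721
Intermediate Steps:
K = -7 (K = -7*1 = -7)
N = -48 (N = 2*((4 + 4)*(-3)) = 2*(8*(-3)) = 2*(-24) = -48)
((R(K) + N)² + 36*1)² = ((-7 - 48)² + 36*1)² = ((-55)² + 36)² = (3025 + 36)² = 3061² = 9369721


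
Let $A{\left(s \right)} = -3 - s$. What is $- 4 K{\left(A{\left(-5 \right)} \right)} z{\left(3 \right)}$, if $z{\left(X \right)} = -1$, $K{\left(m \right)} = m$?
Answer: $8$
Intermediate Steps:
$- 4 K{\left(A{\left(-5 \right)} \right)} z{\left(3 \right)} = - 4 \left(-3 - -5\right) \left(-1\right) = - 4 \left(-3 + 5\right) \left(-1\right) = \left(-4\right) 2 \left(-1\right) = \left(-8\right) \left(-1\right) = 8$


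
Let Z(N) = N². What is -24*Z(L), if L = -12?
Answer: -3456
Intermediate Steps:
-24*Z(L) = -24*(-12)² = -24*144 = -3456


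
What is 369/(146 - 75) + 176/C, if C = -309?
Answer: 101525/21939 ≈ 4.6276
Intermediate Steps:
369/(146 - 75) + 176/C = 369/(146 - 75) + 176/(-309) = 369/71 + 176*(-1/309) = 369*(1/71) - 176/309 = 369/71 - 176/309 = 101525/21939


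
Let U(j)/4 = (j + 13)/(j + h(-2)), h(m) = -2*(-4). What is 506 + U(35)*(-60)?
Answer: 10238/43 ≈ 238.09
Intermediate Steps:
h(m) = 8
U(j) = 4*(13 + j)/(8 + j) (U(j) = 4*((j + 13)/(j + 8)) = 4*((13 + j)/(8 + j)) = 4*(13 + j)/(8 + j))
506 + U(35)*(-60) = 506 + (4*(13 + 35)/(8 + 35))*(-60) = 506 + (4*48/43)*(-60) = 506 + (4*(1/43)*48)*(-60) = 506 + (192/43)*(-60) = 506 - 11520/43 = 10238/43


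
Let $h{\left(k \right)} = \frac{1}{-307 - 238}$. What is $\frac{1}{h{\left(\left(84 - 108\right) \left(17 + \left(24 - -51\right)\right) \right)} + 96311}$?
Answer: $\frac{545}{52489494} \approx 1.0383 \cdot 10^{-5}$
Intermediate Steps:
$h{\left(k \right)} = - \frac{1}{545}$ ($h{\left(k \right)} = \frac{1}{-545} = - \frac{1}{545}$)
$\frac{1}{h{\left(\left(84 - 108\right) \left(17 + \left(24 - -51\right)\right) \right)} + 96311} = \frac{1}{- \frac{1}{545} + 96311} = \frac{1}{\frac{52489494}{545}} = \frac{545}{52489494}$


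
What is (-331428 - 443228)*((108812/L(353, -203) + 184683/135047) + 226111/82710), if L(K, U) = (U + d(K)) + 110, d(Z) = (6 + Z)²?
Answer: -62635122952988960512/16346910640995 ≈ -3.8316e+6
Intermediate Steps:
L(K, U) = 110 + U + (6 + K)² (L(K, U) = (U + (6 + K)²) + 110 = 110 + U + (6 + K)²)
(-331428 - 443228)*((108812/L(353, -203) + 184683/135047) + 226111/82710) = (-331428 - 443228)*((108812/(110 - 203 + (6 + 353)²) + 184683/135047) + 226111/82710) = -774656*((108812/(110 - 203 + 359²) + 184683*(1/135047)) + 226111*(1/82710)) = -774656*((108812/(110 - 203 + 128881) + 184683/135047) + 226111/82710) = -774656*((108812/128788 + 184683/135047) + 226111/82710) = -774656*((108812*(1/128788) + 184683/135047) + 226111/82710) = -774656*((2473/2927 + 184683/135047) + 226111/82710) = -774656*(874538372/395282569 + 226111/82710) = -774656*161710805707279/32693821281990 = -62635122952988960512/16346910640995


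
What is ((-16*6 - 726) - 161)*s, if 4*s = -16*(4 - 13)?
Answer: -35388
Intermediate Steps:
s = 36 (s = (-16*(4 - 13))/4 = (-16*(-9))/4 = (1/4)*144 = 36)
((-16*6 - 726) - 161)*s = ((-16*6 - 726) - 161)*36 = ((-96 - 726) - 161)*36 = (-822 - 161)*36 = -983*36 = -35388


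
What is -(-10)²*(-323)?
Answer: 32300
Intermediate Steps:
-(-10)²*(-323) = -100*(-323) = -1*(-32300) = 32300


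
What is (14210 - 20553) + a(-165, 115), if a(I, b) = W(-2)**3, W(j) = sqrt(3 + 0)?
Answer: -6343 + 3*sqrt(3) ≈ -6337.8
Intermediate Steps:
W(j) = sqrt(3)
a(I, b) = 3*sqrt(3) (a(I, b) = (sqrt(3))**3 = 3*sqrt(3))
(14210 - 20553) + a(-165, 115) = (14210 - 20553) + 3*sqrt(3) = -6343 + 3*sqrt(3)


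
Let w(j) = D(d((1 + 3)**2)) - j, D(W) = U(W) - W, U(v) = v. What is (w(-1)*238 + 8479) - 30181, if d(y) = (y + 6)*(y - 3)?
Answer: -21464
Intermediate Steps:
d(y) = (-3 + y)*(6 + y) (d(y) = (6 + y)*(-3 + y) = (-3 + y)*(6 + y))
D(W) = 0 (D(W) = W - W = 0)
w(j) = -j (w(j) = 0 - j = -j)
(w(-1)*238 + 8479) - 30181 = (-1*(-1)*238 + 8479) - 30181 = (1*238 + 8479) - 30181 = (238 + 8479) - 30181 = 8717 - 30181 = -21464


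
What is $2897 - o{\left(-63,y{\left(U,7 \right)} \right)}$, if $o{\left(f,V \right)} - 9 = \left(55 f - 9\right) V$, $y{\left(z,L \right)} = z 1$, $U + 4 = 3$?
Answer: $-586$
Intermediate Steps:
$U = -1$ ($U = -4 + 3 = -1$)
$y{\left(z,L \right)} = z$
$o{\left(f,V \right)} = 9 + V \left(-9 + 55 f\right)$ ($o{\left(f,V \right)} = 9 + \left(55 f - 9\right) V = 9 + \left(-9 + 55 f\right) V = 9 + V \left(-9 + 55 f\right)$)
$2897 - o{\left(-63,y{\left(U,7 \right)} \right)} = 2897 - \left(9 - -9 + 55 \left(-1\right) \left(-63\right)\right) = 2897 - \left(9 + 9 + 3465\right) = 2897 - 3483 = -586$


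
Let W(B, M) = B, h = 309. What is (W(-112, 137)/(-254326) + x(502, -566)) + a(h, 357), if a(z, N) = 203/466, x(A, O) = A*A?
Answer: 14933268288017/59257958 ≈ 2.5200e+5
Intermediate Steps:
x(A, O) = A²
a(z, N) = 203/466 (a(z, N) = 203*(1/466) = 203/466)
(W(-112, 137)/(-254326) + x(502, -566)) + a(h, 357) = (-112/(-254326) + 502²) + 203/466 = (-112*(-1/254326) + 252004) + 203/466 = (56/127163 + 252004) + 203/466 = 32045584708/127163 + 203/466 = 14933268288017/59257958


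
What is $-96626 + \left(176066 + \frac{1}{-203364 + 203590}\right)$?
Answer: $\frac{17953441}{226} \approx 79440.0$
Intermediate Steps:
$-96626 + \left(176066 + \frac{1}{-203364 + 203590}\right) = -96626 + \left(176066 + \frac{1}{226}\right) = -96626 + \frac{39790917}{226} = \frac{17953441}{226}$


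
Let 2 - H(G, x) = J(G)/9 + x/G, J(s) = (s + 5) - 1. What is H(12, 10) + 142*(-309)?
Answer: -789815/18 ≈ -43879.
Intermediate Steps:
J(s) = 4 + s (J(s) = (5 + s) - 1 = 4 + s)
H(G, x) = 14/9 - G/9 - x/G (H(G, x) = 2 - ((4 + G)/9 + x/G) = 2 - ((4 + G)*(1/9) + x/G) = 2 - ((4/9 + G/9) + x/G) = 2 - (4/9 + G/9 + x/G) = 2 + (-4/9 - G/9 - x/G) = 14/9 - G/9 - x/G)
H(12, 10) + 142*(-309) = (-1*10 + (1/9)*12*(14 - 1*12))/12 + 142*(-309) = (-10 + (1/9)*12*(14 - 12))/12 - 43878 = (-10 + (1/9)*12*2)/12 - 43878 = (-10 + 8/3)/12 - 43878 = (1/12)*(-22/3) - 43878 = -11/18 - 43878 = -789815/18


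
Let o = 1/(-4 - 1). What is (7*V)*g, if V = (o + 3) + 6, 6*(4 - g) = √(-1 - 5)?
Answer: 1232/5 - 154*I*√6/15 ≈ 246.4 - 25.148*I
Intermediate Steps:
o = -⅕ (o = 1/(-5) = -⅕ ≈ -0.20000)
g = 4 - I*√6/6 (g = 4 - √(-1 - 5)/6 = 4 - I*√6/6 ≈ 4.0 - 0.40825*I)
V = 44/5 (V = (-⅕ + 3) + 6 = 14/5 + 6 = 44/5 ≈ 8.8000)
(7*V)*g = (7*(44/5))*(4 - I*√6/6) = 308*(4 - I*√6/6)/5 = 1232/5 - 154*I*√6/15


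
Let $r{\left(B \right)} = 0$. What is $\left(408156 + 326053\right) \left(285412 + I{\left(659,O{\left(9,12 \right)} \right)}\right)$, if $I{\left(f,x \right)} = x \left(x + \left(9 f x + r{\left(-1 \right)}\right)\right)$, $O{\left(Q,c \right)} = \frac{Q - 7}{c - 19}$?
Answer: $\frac{1469353172492}{7} \approx 2.0991 \cdot 10^{11}$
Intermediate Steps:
$O{\left(Q,c \right)} = \frac{-7 + Q}{-19 + c}$
$I{\left(f,x \right)} = x \left(x + 9 f x\right)$ ($I{\left(f,x \right)} = x \left(x + \left(9 f x + 0\right)\right) = x \left(x + 9 f x\right)$)
$\left(408156 + 326053\right) \left(285412 + I{\left(659,O{\left(9,12 \right)} \right)}\right) = \left(408156 + 326053\right) \left(285412 + \left(\frac{-7 + 9}{-19 + 12}\right)^{2} \left(1 + 9 \cdot 659\right)\right) = 734209 \left(285412 + \left(\frac{1}{-7} \cdot 2\right)^{2} \left(1 + 5931\right)\right) = 734209 \left(285412 + \left(\left(- \frac{1}{7}\right) 2\right)^{2} \cdot 5932\right) = 734209 \left(285412 + \left(- \frac{2}{7}\right)^{2} \cdot 5932\right) = 734209 \left(285412 + \frac{4}{49} \cdot 5932\right) = 734209 \left(285412 + \frac{23728}{49}\right) = 734209 \cdot \frac{14008916}{49} = \frac{1469353172492}{7}$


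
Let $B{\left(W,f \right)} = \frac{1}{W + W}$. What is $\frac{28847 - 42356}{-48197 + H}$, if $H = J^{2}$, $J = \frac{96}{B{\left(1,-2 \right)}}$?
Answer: $\frac{13509}{11333} \approx 1.192$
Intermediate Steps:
$B{\left(W,f \right)} = \frac{1}{2 W}$
$J = 192$ ($J = \frac{96}{\frac{1}{2} \cdot 1^{-1}} = \frac{96}{\frac{1}{2} \cdot 1} = 96 \frac{1}{\frac{1}{2}} = 96 \cdot 2 = 192$)
$H = 36864$ ($H = 192^{2} = 36864$)
$\frac{28847 - 42356}{-48197 + H} = \frac{28847 - 42356}{-48197 + 36864} = - \frac{13509}{-11333} = \left(-13509\right) \left(- \frac{1}{11333}\right) = \frac{13509}{11333}$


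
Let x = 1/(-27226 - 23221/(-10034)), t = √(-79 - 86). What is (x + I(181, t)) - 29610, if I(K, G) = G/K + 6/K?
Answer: -1463987998668206/49442405803 + I*√165/181 ≈ -29610.0 + 0.070968*I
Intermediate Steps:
t = I*√165 (t = √(-165) = I*√165 ≈ 12.845*I)
I(K, G) = 6/K + G/K
x = -10034/273162463 (x = 1/(-27226 - 23221*(-1/10034)) = 1/(-27226 + 23221/10034) = 1/(-273162463/10034) = -10034/273162463 ≈ -3.6733e-5)
(x + I(181, t)) - 29610 = (-10034/273162463 + (6 + I*√165)/181) - 29610 = (-10034/273162463 + (6/181 + I*√165/181)) - 29610 = (1637158624/49442405803 + I*√165/181) - 29610 = -1463987998668206/49442405803 + I*√165/181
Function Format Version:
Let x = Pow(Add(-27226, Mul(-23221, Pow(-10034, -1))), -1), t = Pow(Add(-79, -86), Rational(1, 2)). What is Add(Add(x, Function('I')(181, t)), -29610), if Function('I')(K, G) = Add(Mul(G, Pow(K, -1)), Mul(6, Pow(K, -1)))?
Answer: Add(Rational(-1463987998668206, 49442405803), Mul(Rational(1, 181), I, Pow(165, Rational(1, 2)))) ≈ Add(-29610., Mul(0.070968, I))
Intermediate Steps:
t = Mul(I, Pow(165, Rational(1, 2))) (t = Pow(-165, Rational(1, 2)) = Mul(I, Pow(165, Rational(1, 2))) ≈ Mul(12.845, I))
Function('I')(K, G) = Add(Mul(6, Pow(K, -1)), Mul(G, Pow(K, -1)))
x = Rational(-10034, 273162463) (x = Pow(Add(-27226, Mul(-23221, Rational(-1, 10034))), -1) = Pow(Add(-27226, Rational(23221, 10034)), -1) = Pow(Rational(-273162463, 10034), -1) = Rational(-10034, 273162463) ≈ -3.6733e-5)
Add(Add(x, Function('I')(181, t)), -29610) = Add(Add(Rational(-10034, 273162463), Mul(Pow(181, -1), Add(6, Mul(I, Pow(165, Rational(1, 2)))))), -29610) = Add(Add(Rational(-10034, 273162463), Mul(Rational(1, 181), Add(6, Mul(I, Pow(165, Rational(1, 2)))))), -29610) = Add(Add(Rational(-10034, 273162463), Add(Rational(6, 181), Mul(Rational(1, 181), I, Pow(165, Rational(1, 2))))), -29610) = Add(Add(Rational(1637158624, 49442405803), Mul(Rational(1, 181), I, Pow(165, Rational(1, 2)))), -29610) = Add(Rational(-1463987998668206, 49442405803), Mul(Rational(1, 181), I, Pow(165, Rational(1, 2))))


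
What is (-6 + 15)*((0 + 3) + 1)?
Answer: 36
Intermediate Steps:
(-6 + 15)*((0 + 3) + 1) = 9*(3 + 1) = 9*4 = 36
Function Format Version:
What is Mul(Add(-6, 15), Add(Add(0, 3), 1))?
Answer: 36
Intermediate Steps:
Mul(Add(-6, 15), Add(Add(0, 3), 1)) = Mul(9, Add(3, 1)) = Mul(9, 4) = 36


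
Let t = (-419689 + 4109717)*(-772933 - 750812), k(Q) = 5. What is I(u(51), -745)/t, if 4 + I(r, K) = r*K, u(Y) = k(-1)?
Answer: 1243/1874220571620 ≈ 6.6321e-10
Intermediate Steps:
u(Y) = 5
I(r, K) = -4 + K*r (I(r, K) = -4 + r*K = -4 + K*r)
t = -5622661714860 (t = 3690028*(-1523745) = -5622661714860)
I(u(51), -745)/t = (-4 - 745*5)/(-5622661714860) = (-4 - 3725)*(-1/5622661714860) = -3729*(-1/5622661714860) = 1243/1874220571620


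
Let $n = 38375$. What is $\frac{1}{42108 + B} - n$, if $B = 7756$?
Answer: $- \frac{1913530999}{49864} \approx -38375.0$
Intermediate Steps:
$\frac{1}{42108 + B} - n = \frac{1}{42108 + 7756} - 38375 = \frac{1}{49864} - 38375 = - \frac{1913530999}{49864}$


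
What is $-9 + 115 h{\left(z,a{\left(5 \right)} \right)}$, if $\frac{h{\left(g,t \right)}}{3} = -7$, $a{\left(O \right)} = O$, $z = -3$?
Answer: $-2424$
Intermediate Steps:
$h{\left(g,t \right)} = -21$ ($h{\left(g,t \right)} = 3 \left(-7\right) = -21$)
$-9 + 115 h{\left(z,a{\left(5 \right)} \right)} = -9 + 115 \left(-21\right) = -9 - 2415 = -2424$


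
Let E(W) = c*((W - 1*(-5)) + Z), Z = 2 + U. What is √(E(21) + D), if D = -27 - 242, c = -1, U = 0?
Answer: 3*I*√33 ≈ 17.234*I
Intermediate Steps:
D = -269
Z = 2 (Z = 2 + 0 = 2)
E(W) = -7 - W (E(W) = -((W - 1*(-5)) + 2) = -((W + 5) + 2) = -((5 + W) + 2) = -(7 + W) = -7 - W)
√(E(21) + D) = √((-7 - 1*21) - 269) = √((-7 - 21) - 269) = √(-28 - 269) = √(-297) = 3*I*√33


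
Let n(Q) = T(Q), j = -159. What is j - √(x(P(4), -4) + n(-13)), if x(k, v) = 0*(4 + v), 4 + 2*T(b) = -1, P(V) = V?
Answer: -159 - I*√10/2 ≈ -159.0 - 1.5811*I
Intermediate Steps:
T(b) = -5/2 (T(b) = -2 + (½)*(-1) = -2 - ½ = -5/2)
n(Q) = -5/2
x(k, v) = 0
j - √(x(P(4), -4) + n(-13)) = -159 - √(0 - 5/2) = -159 - √(-5/2) = -159 - I*√10/2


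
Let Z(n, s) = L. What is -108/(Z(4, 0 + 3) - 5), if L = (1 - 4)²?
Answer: -27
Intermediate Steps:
L = 9 (L = (-3)² = 9)
Z(n, s) = 9
-108/(Z(4, 0 + 3) - 5) = -108/(9 - 5) = -108/4 = -108*¼ = -27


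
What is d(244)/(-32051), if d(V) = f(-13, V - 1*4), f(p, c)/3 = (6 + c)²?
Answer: -181548/32051 ≈ -5.6643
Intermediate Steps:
f(p, c) = 3*(6 + c)²
d(V) = 3*(2 + V)² (d(V) = 3*(6 + (V - 1*4))² = 3*(6 + (V - 4))² = 3*(6 + (-4 + V))² = 3*(2 + V)²)
d(244)/(-32051) = (3*(2 + 244)²)/(-32051) = (3*246²)*(-1/32051) = (3*60516)*(-1/32051) = 181548*(-1/32051) = -181548/32051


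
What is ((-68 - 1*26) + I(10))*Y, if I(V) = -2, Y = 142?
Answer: -13632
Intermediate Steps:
((-68 - 1*26) + I(10))*Y = ((-68 - 1*26) - 2)*142 = ((-68 - 26) - 2)*142 = (-94 - 2)*142 = -96*142 = -13632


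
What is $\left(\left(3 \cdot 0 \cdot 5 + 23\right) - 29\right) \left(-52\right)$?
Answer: $312$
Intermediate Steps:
$\left(\left(3 \cdot 0 \cdot 5 + 23\right) - 29\right) \left(-52\right) = \left(\left(0 \cdot 5 + 23\right) - 29\right) \left(-52\right) = \left(\left(0 + 23\right) - 29\right) \left(-52\right) = \left(23 - 29\right) \left(-52\right) = \left(-6\right) \left(-52\right) = 312$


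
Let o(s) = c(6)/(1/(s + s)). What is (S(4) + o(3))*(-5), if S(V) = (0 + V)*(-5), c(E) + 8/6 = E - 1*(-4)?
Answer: -160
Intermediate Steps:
c(E) = 8/3 + E (c(E) = -4/3 + (E - 1*(-4)) = -4/3 + (E + 4) = -4/3 + (4 + E) = 8/3 + E)
S(V) = -5*V (S(V) = V*(-5) = -5*V)
o(s) = 52*s/3 (o(s) = (8/3 + 6)/(1/(s + s)) = 26/(3*(1/(2*s))) = 26/(3*((1/(2*s)))) = 26*(2*s)/3 = 52*s/3)
(S(4) + o(3))*(-5) = (-5*4 + (52/3)*3)*(-5) = (-20 + 52)*(-5) = 32*(-5) = -160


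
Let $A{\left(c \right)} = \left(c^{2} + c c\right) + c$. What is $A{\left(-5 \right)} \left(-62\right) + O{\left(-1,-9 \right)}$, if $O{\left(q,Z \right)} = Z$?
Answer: $-2799$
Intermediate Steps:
$A{\left(c \right)} = c + 2 c^{2}$ ($A{\left(c \right)} = \left(c^{2} + c^{2}\right) + c = 2 c^{2} + c = c + 2 c^{2}$)
$A{\left(-5 \right)} \left(-62\right) + O{\left(-1,-9 \right)} = - 5 \left(1 + 2 \left(-5\right)\right) \left(-62\right) - 9 = - 5 \left(1 - 10\right) \left(-62\right) - 9 = \left(-5\right) \left(-9\right) \left(-62\right) - 9 = 45 \left(-62\right) - 9 = -2790 - 9 = -2799$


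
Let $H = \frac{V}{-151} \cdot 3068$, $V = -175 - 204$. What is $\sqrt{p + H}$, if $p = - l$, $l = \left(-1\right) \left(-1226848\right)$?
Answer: $\frac{2 i \sqrt{6949445669}}{151} \approx 1104.2 i$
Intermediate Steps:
$V = -379$
$l = 1226848$
$p = -1226848$ ($p = \left(-1\right) 1226848 = -1226848$)
$H = \frac{1162772}{151}$ ($H = - \frac{379}{-151} \cdot 3068 = \left(-379\right) \left(- \frac{1}{151}\right) 3068 = \frac{379}{151} \cdot 3068 = \frac{1162772}{151} \approx 7700.5$)
$\sqrt{p + H} = \sqrt{-1226848 + \frac{1162772}{151}} = \sqrt{- \frac{184091276}{151}} = \frac{2 i \sqrt{6949445669}}{151}$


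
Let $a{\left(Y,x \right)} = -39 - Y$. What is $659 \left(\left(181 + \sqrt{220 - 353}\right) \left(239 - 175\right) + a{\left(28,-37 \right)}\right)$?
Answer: $7589703 + 42176 i \sqrt{133} \approx 7.5897 \cdot 10^{6} + 4.864 \cdot 10^{5} i$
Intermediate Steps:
$659 \left(\left(181 + \sqrt{220 - 353}\right) \left(239 - 175\right) + a{\left(28,-37 \right)}\right) = 659 \left(\left(181 + \sqrt{220 - 353}\right) \left(239 - 175\right) - 67\right) = 659 \left(\left(181 + \sqrt{-133}\right) 64 - 67\right) = 659 \left(\left(181 + i \sqrt{133}\right) 64 - 67\right) = 659 \left(\left(11584 + 64 i \sqrt{133}\right) - 67\right) = 659 \left(11517 + 64 i \sqrt{133}\right) = 7589703 + 42176 i \sqrt{133}$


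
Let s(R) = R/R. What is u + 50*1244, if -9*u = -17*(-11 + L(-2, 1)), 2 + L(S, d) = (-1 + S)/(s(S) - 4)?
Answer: 186532/3 ≈ 62177.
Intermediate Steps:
s(R) = 1
L(S, d) = -5/3 - S/3 (L(S, d) = -2 + (-1 + S)/(1 - 4) = -2 + (-1 + S)/(-3) = -2 + (-1 + S)*(-⅓) = -2 + (⅓ - S/3) = -5/3 - S/3)
u = -68/3 (u = -(-17)*(-11 + (-5/3 - ⅓*(-2)))/9 = -(-17)*(-11 + (-5/3 + ⅔))/9 = -(-17)*(-11 - 1)/9 = -(-17)*(-12)/9 = -⅑*204 = -68/3 ≈ -22.667)
u + 50*1244 = -68/3 + 50*1244 = -68/3 + 62200 = 186532/3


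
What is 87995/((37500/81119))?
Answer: 1427613281/7500 ≈ 1.9035e+5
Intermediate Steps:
87995/((37500/81119)) = 87995/((37500*(1/81119))) = 87995/(37500/81119) = 87995*(81119/37500) = 1427613281/7500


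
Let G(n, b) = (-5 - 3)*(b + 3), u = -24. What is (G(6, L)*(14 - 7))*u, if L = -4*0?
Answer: 4032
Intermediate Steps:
L = 0
G(n, b) = -24 - 8*b (G(n, b) = -8*(3 + b) = -24 - 8*b)
(G(6, L)*(14 - 7))*u = ((-24 - 8*0)*(14 - 7))*(-24) = ((-24 + 0)*7)*(-24) = -24*7*(-24) = -168*(-24) = 4032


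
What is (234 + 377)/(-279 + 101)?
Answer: -611/178 ≈ -3.4326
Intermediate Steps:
(234 + 377)/(-279 + 101) = 611/(-178) = -1/178*611 = -611/178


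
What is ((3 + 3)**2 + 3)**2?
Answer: 1521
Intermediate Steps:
((3 + 3)**2 + 3)**2 = (6**2 + 3)**2 = (36 + 3)**2 = 39**2 = 1521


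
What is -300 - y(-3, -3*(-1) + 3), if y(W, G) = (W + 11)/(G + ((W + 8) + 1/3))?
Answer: -5112/17 ≈ -300.71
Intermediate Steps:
y(W, G) = (11 + W)/(25/3 + G + W) (y(W, G) = (11 + W)/(G + ((8 + W) + 1/3)) = (11 + W)/(G + (25/3 + W)) = (11 + W)/(25/3 + G + W))
-300 - y(-3, -3*(-1) + 3) = -300 - 3*(11 - 3)/(25 + 3*(-3*(-1) + 3) + 3*(-3)) = -300 - 3*8/(25 + 3*(3 + 3) - 9) = -300 - 3*8/(25 + 3*6 - 9) = -300 - 3*8/(25 + 18 - 9) = -300 - 3*8/34 = -300 - 1*12/17 = -300 - 12/17 = -5112/17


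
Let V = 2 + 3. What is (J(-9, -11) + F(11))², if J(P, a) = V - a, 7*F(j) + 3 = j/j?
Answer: 12100/49 ≈ 246.94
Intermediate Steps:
V = 5
F(j) = -2/7 (F(j) = -3/7 + (j/j)/7 = -3/7 + (⅐)*1 = -3/7 + ⅐ = -2/7)
J(P, a) = 5 - a
(J(-9, -11) + F(11))² = ((5 - 1*(-11)) - 2/7)² = ((5 + 11) - 2/7)² = (16 - 2/7)² = (110/7)² = 12100/49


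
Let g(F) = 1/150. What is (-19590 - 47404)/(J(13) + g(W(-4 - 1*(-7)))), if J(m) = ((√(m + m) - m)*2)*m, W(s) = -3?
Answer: 509479320900/2174928601 + 39191490000*√26/2174928601 ≈ 326.13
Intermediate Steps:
g(F) = 1/150
J(m) = m*(-2*m + 2*√2*√m) (J(m) = ((√(2*m) - m)*2)*m = ((√2*√m - m)*2)*m = ((-m + √2*√m)*2)*m = (-2*m + 2*√2*√m)*m = m*(-2*m + 2*√2*√m))
(-19590 - 47404)/(J(13) + g(W(-4 - 1*(-7)))) = (-19590 - 47404)/((-2*13² + 2*√2*13^(3/2)) + 1/150) = -66994/((-2*169 + 2*√2*(13*√13)) + 1/150) = -66994/((-338 + 26*√26) + 1/150) = -66994/(-50699/150 + 26*√26)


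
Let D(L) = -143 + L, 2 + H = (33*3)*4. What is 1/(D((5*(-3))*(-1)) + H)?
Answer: 1/266 ≈ 0.0037594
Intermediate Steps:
H = 394 (H = -2 + (33*3)*4 = -2 + 99*4 = -2 + 396 = 394)
1/(D((5*(-3))*(-1)) + H) = 1/((-143 + (5*(-3))*(-1)) + 394) = 1/((-143 - 15*(-1)) + 394) = 1/((-143 + 15) + 394) = 1/(-128 + 394) = 1/266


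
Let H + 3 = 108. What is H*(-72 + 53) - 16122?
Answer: -18117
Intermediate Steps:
H = 105 (H = -3 + 108 = 105)
H*(-72 + 53) - 16122 = 105*(-72 + 53) - 16122 = 105*(-19) - 16122 = -1995 - 16122 = -18117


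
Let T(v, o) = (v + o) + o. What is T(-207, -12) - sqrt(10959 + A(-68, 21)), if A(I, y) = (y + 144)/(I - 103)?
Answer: -231 - 4*sqrt(2225166)/57 ≈ -335.68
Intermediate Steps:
T(v, o) = v + 2*o (T(v, o) = (o + v) + o = v + 2*o)
A(I, y) = (144 + y)/(-103 + I)
T(-207, -12) - sqrt(10959 + A(-68, 21)) = (-207 + 2*(-12)) - sqrt(10959 + (144 + 21)/(-103 - 68)) = (-207 - 24) - sqrt(10959 + 165/(-171)) = -231 - sqrt(10959 - 1/171*165) = -231 - sqrt(10959 - 55/57) = -231 - sqrt(624608/57) = -231 - 4*sqrt(2225166)/57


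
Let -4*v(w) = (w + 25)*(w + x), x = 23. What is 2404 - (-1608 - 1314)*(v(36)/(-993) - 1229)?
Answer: -2373989195/662 ≈ -3.5861e+6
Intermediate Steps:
v(w) = -(23 + w)*(25 + w)/4 (v(w) = -(w + 25)*(w + 23)/4 = -(25 + w)*(23 + w)/4 = -(23 + w)*(25 + w)/4)
2404 - (-1608 - 1314)*(v(36)/(-993) - 1229) = 2404 - (-1608 - 1314)*((-575/4 - 12*36 - ¼*36²)/(-993) - 1229) = 2404 - (-2922)*((-575/4 - 432 - ¼*1296)*(-1/993) - 1229) = 2404 - (-2922)*((-575/4 - 432 - 324)*(-1/993) - 1229) = 2404 - (-2922)*(-3599/4*(-1/993) - 1229) = 2404 - (-2922)*(3599/3972 - 1229) = 2404 - (-2922)*(-4877989)/3972 = 2404 - 1*2375580643/662 = 2404 - 2375580643/662 = -2373989195/662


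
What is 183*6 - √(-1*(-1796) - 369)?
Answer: 1098 - √1427 ≈ 1060.2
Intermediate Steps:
183*6 - √(-1*(-1796) - 369) = 1098 - √(1796 - 369) = 1098 - √1427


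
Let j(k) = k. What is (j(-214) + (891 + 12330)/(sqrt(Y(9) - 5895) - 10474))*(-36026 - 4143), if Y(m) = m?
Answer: 36486641370643/4219637 + 122555619*I*sqrt(654)/8439274 ≈ 8.6469e+6 + 371.38*I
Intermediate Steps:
(j(-214) + (891 + 12330)/(sqrt(Y(9) - 5895) - 10474))*(-36026 - 4143) = (-214 + (891 + 12330)/(sqrt(9 - 5895) - 10474))*(-36026 - 4143) = (-214 + 13221/(sqrt(-5886) - 10474))*(-40169) = (-214 + 13221/(3*I*sqrt(654) - 10474))*(-40169) = (-214 + 13221/(-10474 + 3*I*sqrt(654)))*(-40169) = 8596166 - 531074349/(-10474 + 3*I*sqrt(654))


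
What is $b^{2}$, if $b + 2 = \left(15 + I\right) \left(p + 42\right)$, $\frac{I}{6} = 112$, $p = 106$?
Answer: $10337602276$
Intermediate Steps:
$I = 672$ ($I = 6 \cdot 112 = 672$)
$b = 101674$ ($b = -2 + \left(15 + 672\right) \left(106 + 42\right) = -2 + 687 \cdot 148 = -2 + 101676 = 101674$)
$b^{2} = 101674^{2} = 10337602276$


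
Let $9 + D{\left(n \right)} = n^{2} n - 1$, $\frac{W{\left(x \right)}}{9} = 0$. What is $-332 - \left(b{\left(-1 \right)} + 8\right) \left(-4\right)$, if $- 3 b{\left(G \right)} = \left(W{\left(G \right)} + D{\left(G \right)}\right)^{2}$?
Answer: $- \frac{1384}{3} \approx -461.33$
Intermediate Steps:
$W{\left(x \right)} = 0$ ($W{\left(x \right)} = 9 \cdot 0 = 0$)
$D{\left(n \right)} = -10 + n^{3}$ ($D{\left(n \right)} = -9 + \left(n^{2} n - 1\right) = -9 + \left(n^{3} - 1\right) = -9 + \left(-1 + n^{3}\right) = -10 + n^{3}$)
$b{\left(G \right)} = - \frac{\left(-10 + G^{3}\right)^{2}}{3}$ ($b{\left(G \right)} = - \frac{\left(0 + \left(-10 + G^{3}\right)\right)^{2}}{3} = - \frac{\left(-10 + G^{3}\right)^{2}}{3}$)
$-332 - \left(b{\left(-1 \right)} + 8\right) \left(-4\right) = -332 - \left(- \frac{\left(-10 + \left(-1\right)^{3}\right)^{2}}{3} + 8\right) \left(-4\right) = -332 - \left(- \frac{\left(-10 - 1\right)^{2}}{3} + 8\right) \left(-4\right) = -332 - \left(- \frac{\left(-11\right)^{2}}{3} + 8\right) \left(-4\right) = -332 - \left(\left(- \frac{1}{3}\right) 121 + 8\right) \left(-4\right) = -332 - \left(- \frac{121}{3} + 8\right) \left(-4\right) = -332 - \left(- \frac{97}{3}\right) \left(-4\right) = -332 - \frac{388}{3} = - \frac{1384}{3}$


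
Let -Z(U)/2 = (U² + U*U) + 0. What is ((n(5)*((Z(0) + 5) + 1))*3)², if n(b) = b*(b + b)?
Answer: 810000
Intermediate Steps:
n(b) = 2*b² (n(b) = b*(2*b) = 2*b²)
Z(U) = -4*U² (Z(U) = -2*((U² + U*U) + 0) = -2*((U² + U²) + 0) = -2*(2*U² + 0) = -4*U²)
((n(5)*((Z(0) + 5) + 1))*3)² = (((2*5²)*((-4*0² + 5) + 1))*3)² = (((2*25)*((-4*0 + 5) + 1))*3)² = ((50*((0 + 5) + 1))*3)² = ((50*(5 + 1))*3)² = ((50*6)*3)² = (300*3)² = 900² = 810000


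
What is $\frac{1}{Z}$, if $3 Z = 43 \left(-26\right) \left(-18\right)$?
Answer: $\frac{1}{6708} \approx 0.00014908$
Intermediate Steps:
$Z = 6708$ ($Z = \frac{43 \left(-26\right) \left(-18\right)}{3} = \frac{\left(-1118\right) \left(-18\right)}{3} = \frac{1}{3} \cdot 20124 = 6708$)
$\frac{1}{Z} = \frac{1}{6708}$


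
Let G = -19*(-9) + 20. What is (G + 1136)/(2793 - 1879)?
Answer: 1327/914 ≈ 1.4519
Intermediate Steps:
G = 191 (G = 171 + 20 = 191)
(G + 1136)/(2793 - 1879) = (191 + 1136)/(2793 - 1879) = 1327/914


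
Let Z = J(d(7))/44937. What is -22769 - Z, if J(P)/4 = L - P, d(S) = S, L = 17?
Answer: -1023170593/44937 ≈ -22769.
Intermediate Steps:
J(P) = 68 - 4*P (J(P) = 4*(17 - P) = 68 - 4*P)
Z = 40/44937 (Z = (68 - 4*7)/44937 = (68 - 28)*(1/44937) = 40*(1/44937) = 40/44937 ≈ 0.00089013)
-22769 - Z = -22769 - 1*40/44937 = -22769 - 40/44937 = -1023170593/44937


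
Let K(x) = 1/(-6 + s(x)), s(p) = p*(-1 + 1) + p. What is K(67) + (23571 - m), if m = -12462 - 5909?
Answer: 2558463/61 ≈ 41942.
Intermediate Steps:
s(p) = p (s(p) = p*0 + p = 0 + p = p)
m = -18371
K(x) = 1/(-6 + x)
K(67) + (23571 - m) = 1/(-6 + 67) + (23571 - 1*(-18371)) = 1/61 + (23571 + 18371) = 1/61 + 41942 = 2558463/61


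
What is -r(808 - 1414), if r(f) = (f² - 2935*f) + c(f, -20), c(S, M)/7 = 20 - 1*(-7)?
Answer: -2146035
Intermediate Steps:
c(S, M) = 189 (c(S, M) = 7*(20 - 1*(-7)) = 7*(20 + 7) = 7*27 = 189)
r(f) = 189 + f² - 2935*f (r(f) = (f² - 2935*f) + 189 = 189 + f² - 2935*f)
-r(808 - 1414) = -(189 + (808 - 1414)² - 2935*(808 - 1414)) = -(189 + (-606)² - 2935*(-606)) = -(189 + 367236 + 1778610) = -1*2146035 = -2146035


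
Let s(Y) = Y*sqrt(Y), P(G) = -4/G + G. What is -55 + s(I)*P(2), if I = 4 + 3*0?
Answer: -55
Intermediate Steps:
I = 4 (I = 4 + 0 = 4)
P(G) = G - 4/G
s(Y) = Y**(3/2)
-55 + s(I)*P(2) = -55 + 4**(3/2)*(2 - 4/2) = -55 + 8*(2 - 4*1/2) = -55 + 8*(2 - 2) = -55 + 8*0 = -55 + 0 = -55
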